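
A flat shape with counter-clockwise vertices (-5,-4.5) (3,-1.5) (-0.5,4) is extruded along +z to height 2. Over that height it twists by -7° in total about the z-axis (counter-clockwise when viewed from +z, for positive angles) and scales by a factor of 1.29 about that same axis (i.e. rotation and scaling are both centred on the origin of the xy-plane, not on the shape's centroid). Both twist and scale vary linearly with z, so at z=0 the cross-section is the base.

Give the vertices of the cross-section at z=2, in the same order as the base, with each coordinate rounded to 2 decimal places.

Cross-section at z=2: (-7.11,-4.98) (3.61,-2.39) (-0.01,5.20)

t = z/height = 2/2 = 1
s = 1 + (scale-1)·z/height = 1 + (1.29-1)·2/2 = 1.290000
θ = twist·z/height = -7°·2/2 = -7.0000° = -0.122173 rad
cos θ = 0.992546, sin θ = -0.121869 (intermediates below are computed at full precision and shown rounded to 5 d.p.)
v1: (-5,-4.5) → rotate → (-5.51114,-3.85711) → ×s → (-7.10937,-4.97567) → (-7.11,-4.98)
v2: (3,-1.5) → rotate → (2.79483,-1.85443) → ×s → (3.60534,-2.39221) → (3.61,-2.39)
v3: (-0.5,4) → rotate → (-0.00880,4.03112) → ×s → (-0.01135,5.20014) → (-0.01,5.20)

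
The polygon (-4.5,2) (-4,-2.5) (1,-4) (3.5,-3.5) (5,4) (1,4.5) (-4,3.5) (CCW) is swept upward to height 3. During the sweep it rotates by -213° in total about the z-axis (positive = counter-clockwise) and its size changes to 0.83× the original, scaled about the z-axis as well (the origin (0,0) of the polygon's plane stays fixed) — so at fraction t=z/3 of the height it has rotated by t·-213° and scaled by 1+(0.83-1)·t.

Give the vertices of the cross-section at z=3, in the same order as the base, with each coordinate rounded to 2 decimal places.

Cross-section at z=3: (2.23,-3.43) (3.91,-0.07) (1.11,3.24) (-0.85,4.02) (-5.29,-0.52) (-2.73,-2.68) (1.20,-4.24)

t = z/height = 3/3 = 1
s = 1 + (scale-1)·z/height = 1 + (0.83-1)·3/3 = 0.830000
θ = twist·z/height = -213°·3/3 = -213.0000° = -3.717551 rad
cos θ = -0.838671, sin θ = 0.544639 (intermediates below are computed at full precision and shown rounded to 5 d.p.)
v1: (-4.5,2) → rotate → (2.68474,-4.12822) → ×s → (2.22833,-3.42642) → (2.23,-3.43)
v2: (-4,-2.5) → rotate → (4.71628,-0.08188) → ×s → (3.91451,-0.06796) → (3.91,-0.07)
v3: (1,-4) → rotate → (1.33989,3.89932) → ×s → (1.11211,3.23644) → (1.11,3.24)
v4: (3.5,-3.5) → rotate → (-1.02911,4.84158) → ×s → (-0.85416,4.01851) → (-0.85,4.02)
v5: (5,4) → rotate → (-6.37191,-0.63149) → ×s → (-5.28868,-0.52413) → (-5.29,-0.52)
v6: (1,4.5) → rotate → (-3.28955,-3.22938) → ×s → (-2.73032,-2.68038) → (-2.73,-2.68)
v7: (-4,3.5) → rotate → (1.44845,-5.11390) → ×s → (1.20221,-4.24454) → (1.20,-4.24)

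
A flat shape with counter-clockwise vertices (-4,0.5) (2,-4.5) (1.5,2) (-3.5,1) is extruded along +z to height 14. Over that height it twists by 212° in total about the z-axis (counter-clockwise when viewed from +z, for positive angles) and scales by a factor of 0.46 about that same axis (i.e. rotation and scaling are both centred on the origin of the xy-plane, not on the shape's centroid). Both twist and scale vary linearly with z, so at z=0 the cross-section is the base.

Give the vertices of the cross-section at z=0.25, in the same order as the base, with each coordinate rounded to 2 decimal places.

Cross-section at z=0.25: (-3.99,0.23) (2.27,-4.32) (1.35,2.07) (-3.52,0.76)

t = z/height = 0.25/14 = 0.0178571
s = 1 + (scale-1)·z/height = 1 + (0.46-1)·0.25/14 = 0.990357
θ = twist·z/height = 212°·0.25/14 = 3.7857° = 0.066073 rad
cos θ = 0.997818, sin θ = 0.066025 (intermediates below are computed at full precision and shown rounded to 5 d.p.)
v1: (-4,0.5) → rotate → (-4.02428,0.23481) → ×s → (-3.98548,0.23254) → (-3.99,0.23)
v2: (2,-4.5) → rotate → (2.29275,-4.35813) → ×s → (2.27064,-4.31611) → (2.27,-4.32)
v3: (1.5,2) → rotate → (1.36468,2.09467) → ×s → (1.35152,2.07447) → (1.35,2.07)
v4: (-3.5,1) → rotate → (-3.55839,0.76673) → ×s → (-3.52407,0.75934) → (-3.52,0.76)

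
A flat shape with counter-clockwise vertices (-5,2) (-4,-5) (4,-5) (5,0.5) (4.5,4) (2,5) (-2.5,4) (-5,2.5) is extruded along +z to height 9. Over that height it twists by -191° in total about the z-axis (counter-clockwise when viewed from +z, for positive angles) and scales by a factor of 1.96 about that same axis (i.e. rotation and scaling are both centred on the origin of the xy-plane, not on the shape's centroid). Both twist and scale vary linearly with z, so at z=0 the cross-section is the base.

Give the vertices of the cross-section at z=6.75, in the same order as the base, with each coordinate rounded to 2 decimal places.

t = z/height = 6.75/9 = 0.75
s = 1 + (scale-1)·z/height = 1 + (1.96-1)·6.75/9 = 1.720000
θ = twist·z/height = -191°·6.75/9 = -143.2500° = -2.500184 rad
cos θ = -0.801254, sin θ = -0.598325 (intermediates below are computed at full precision and shown rounded to 5 d.p.)
v1: (-5,2) → rotate → (5.20292,1.38912) → ×s → (8.94902,2.38928) → (8.95,2.39)
v2: (-4,-5) → rotate → (0.21339,6.39957) → ×s → (0.36703,11.00726) → (0.37,11.01)
v3: (4,-5) → rotate → (-6.19664,1.61297) → ×s → (-10.65822,2.77431) → (-10.66,2.77)
v4: (5,0.5) → rotate → (-3.70711,-3.39225) → ×s → (-6.37622,-5.83467) → (-6.38,-5.83)
v5: (4.5,4) → rotate → (-1.21234,-5.89748) → ×s → (-2.08523,-10.14366) → (-2.09,-10.14)
v6: (2,5) → rotate → (1.38912,-5.20292) → ×s → (2.38928,-8.94902) → (2.39,-8.95)
v7: (-2.5,4) → rotate → (4.39643,-1.70920) → ×s → (7.56186,-2.93983) → (7.56,-2.94)
v8: (-5,2.5) → rotate → (5.50208,0.98849) → ×s → (9.46358,1.70020) → (9.46,1.70)

Cross-section at z=6.75: (8.95,2.39) (0.37,11.01) (-10.66,2.77) (-6.38,-5.83) (-2.09,-10.14) (2.39,-8.95) (7.56,-2.94) (9.46,1.70)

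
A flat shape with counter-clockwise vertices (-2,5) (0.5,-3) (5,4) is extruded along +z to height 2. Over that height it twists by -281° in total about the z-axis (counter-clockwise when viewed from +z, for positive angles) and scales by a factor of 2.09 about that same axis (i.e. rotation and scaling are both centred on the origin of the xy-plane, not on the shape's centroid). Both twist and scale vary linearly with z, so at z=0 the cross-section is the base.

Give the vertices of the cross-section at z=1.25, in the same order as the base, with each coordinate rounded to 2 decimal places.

t = z/height = 1.25/2 = 0.625
s = 1 + (scale-1)·z/height = 1 + (2.09-1)·1.25/2 = 1.681250
θ = twist·z/height = -281°·1.25/2 = -175.6250° = -3.065234 rad
cos θ = -0.997086, sin θ = -0.076284 (intermediates below are computed at full precision and shown rounded to 5 d.p.)
v1: (-2,5) → rotate → (2.37559,-4.83286) → ×s → (3.99396,-8.12525) → (3.99,-8.13)
v2: (0.5,-3) → rotate → (-0.72739,2.95312) → ×s → (-1.22293,4.96493) → (-1.22,4.96)
v3: (5,4) → rotate → (-4.68029,-4.36976) → ×s → (-7.86875,-7.34667) → (-7.87,-7.35)

Cross-section at z=1.25: (3.99,-8.13) (-1.22,4.96) (-7.87,-7.35)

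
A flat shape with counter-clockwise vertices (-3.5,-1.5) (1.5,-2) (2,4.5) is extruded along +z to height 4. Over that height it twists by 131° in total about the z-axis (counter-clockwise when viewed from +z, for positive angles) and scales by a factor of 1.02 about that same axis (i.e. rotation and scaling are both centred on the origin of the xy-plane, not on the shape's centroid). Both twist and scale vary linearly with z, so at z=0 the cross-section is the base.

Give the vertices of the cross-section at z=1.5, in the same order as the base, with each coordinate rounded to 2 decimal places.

Cross-section at z=1.5: (-1.16,-3.66) (2.51,-0.18) (-2.11,4.49)

t = z/height = 1.5/4 = 0.375
s = 1 + (scale-1)·z/height = 1 + (1.02-1)·1.5/4 = 1.007500
θ = twist·z/height = 131°·1.5/4 = 49.1250° = 0.857393 rad
cos θ = 0.654411, sin θ = 0.756139 (intermediates below are computed at full precision and shown rounded to 5 d.p.)
v1: (-3.5,-1.5) → rotate → (-1.15623,-3.62810) → ×s → (-1.16490,-3.65531) → (-1.16,-3.66)
v2: (1.5,-2) → rotate → (2.49389,-0.17461) → ×s → (2.51260,-0.17592) → (2.51,-0.18)
v3: (2,4.5) → rotate → (-2.09380,4.45713) → ×s → (-2.10951,4.49056) → (-2.11,4.49)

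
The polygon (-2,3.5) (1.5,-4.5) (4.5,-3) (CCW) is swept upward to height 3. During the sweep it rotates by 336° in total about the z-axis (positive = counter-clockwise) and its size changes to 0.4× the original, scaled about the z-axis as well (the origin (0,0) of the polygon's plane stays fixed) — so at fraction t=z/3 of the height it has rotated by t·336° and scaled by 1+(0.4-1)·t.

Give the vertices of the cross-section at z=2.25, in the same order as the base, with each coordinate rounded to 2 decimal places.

t = z/height = 2.25/3 = 0.75
s = 1 + (scale-1)·z/height = 1 + (0.4-1)·2.25/3 = 0.550000
θ = twist·z/height = 336°·2.25/3 = 252.0000° = 4.398230 rad
cos θ = -0.309017, sin θ = -0.951057 (intermediates below are computed at full precision and shown rounded to 5 d.p.)
v1: (-2,3.5) → rotate → (3.94673,0.82055) → ×s → (2.17070,0.45130) → (2.17,0.45)
v2: (1.5,-4.5) → rotate → (-4.74328,-0.03601) → ×s → (-2.60880,-0.01980) → (-2.61,-0.02)
v3: (4.5,-3) → rotate → (-4.24375,-3.35270) → ×s → (-2.33406,-1.84399) → (-2.33,-1.84)

Cross-section at z=2.25: (2.17,0.45) (-2.61,-0.02) (-2.33,-1.84)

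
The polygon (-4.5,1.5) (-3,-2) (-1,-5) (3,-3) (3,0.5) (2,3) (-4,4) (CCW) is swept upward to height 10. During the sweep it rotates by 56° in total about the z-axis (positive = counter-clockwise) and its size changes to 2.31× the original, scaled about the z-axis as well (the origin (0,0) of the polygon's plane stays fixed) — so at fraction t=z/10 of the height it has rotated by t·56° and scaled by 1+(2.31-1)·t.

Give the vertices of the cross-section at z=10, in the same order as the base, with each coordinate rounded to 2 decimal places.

t = z/height = 10/10 = 1
s = 1 + (scale-1)·z/height = 1 + (2.31-1)·10/10 = 2.310000
θ = twist·z/height = 56°·10/10 = 56.0000° = 0.977384 rad
cos θ = 0.559193, sin θ = 0.829038 (intermediates below are computed at full precision and shown rounded to 5 d.p.)
v1: (-4.5,1.5) → rotate → (-3.75992,-2.89188) → ×s → (-8.68543,-6.68024) → (-8.69,-6.68)
v2: (-3,-2) → rotate → (-0.01950,-3.60550) → ×s → (-0.04505,-8.32870) → (-0.05,-8.33)
v3: (-1,-5) → rotate → (3.58599,-3.62500) → ×s → (8.28365,-8.37375) → (8.28,-8.37)
v4: (3,-3) → rotate → (4.16469,0.80953) → ×s → (9.62044,1.87002) → (9.62,1.87)
v5: (3,0.5) → rotate → (1.26306,2.76671) → ×s → (2.91767,6.39110) → (2.92,6.39)
v6: (2,3) → rotate → (-1.36873,3.33565) → ×s → (-3.16176,7.70536) → (-3.16,7.71)
v7: (-4,4) → rotate → (-5.55292,-1.07938) → ×s → (-12.82725,-2.49336) → (-12.83,-2.49)

Cross-section at z=10: (-8.69,-6.68) (-0.05,-8.33) (8.28,-8.37) (9.62,1.87) (2.92,6.39) (-3.16,7.71) (-12.83,-2.49)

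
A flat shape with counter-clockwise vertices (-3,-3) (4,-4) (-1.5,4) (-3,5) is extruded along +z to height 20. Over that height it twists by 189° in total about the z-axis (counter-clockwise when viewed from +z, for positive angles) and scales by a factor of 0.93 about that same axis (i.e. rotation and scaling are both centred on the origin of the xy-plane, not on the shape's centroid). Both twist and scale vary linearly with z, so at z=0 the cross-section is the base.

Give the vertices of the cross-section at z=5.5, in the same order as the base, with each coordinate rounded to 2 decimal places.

Cross-section at z=5.5: (0.51,-4.13) (5.51,0.67) (-4.00,1.26) (-5.68,0.70)

t = z/height = 5.5/20 = 0.275
s = 1 + (scale-1)·z/height = 1 + (0.93-1)·5.5/20 = 0.980750
θ = twist·z/height = 189°·5.5/20 = 51.9750° = 0.907135 rad
cos θ = 0.616005, sin θ = 0.787742 (intermediates below are computed at full precision and shown rounded to 5 d.p.)
v1: (-3,-3) → rotate → (0.51521,-4.21124) → ×s → (0.50529,-4.13018) → (0.51,-4.13)
v2: (4,-4) → rotate → (5.61499,0.68695) → ×s → (5.50690,0.67372) → (5.51,0.67)
v3: (-1.5,4) → rotate → (-4.07498,1.28241) → ×s → (-3.99653,1.25772) → (-4.00,1.26)
v4: (-3,5) → rotate → (-5.78673,0.71680) → ×s → (-5.67533,0.70300) → (-5.68,0.70)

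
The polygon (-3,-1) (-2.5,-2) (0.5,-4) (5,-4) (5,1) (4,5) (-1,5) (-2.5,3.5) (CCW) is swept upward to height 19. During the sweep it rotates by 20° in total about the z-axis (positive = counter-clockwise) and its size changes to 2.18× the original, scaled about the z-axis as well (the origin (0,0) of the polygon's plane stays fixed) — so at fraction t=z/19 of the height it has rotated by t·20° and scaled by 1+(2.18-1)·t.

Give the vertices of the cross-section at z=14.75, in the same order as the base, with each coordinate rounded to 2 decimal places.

Cross-section at z=14.75: (-5.03,-3.38) (-3.59,-4.97) (2.97,-7.13) (11.28,-4.82) (8.72,4.41) (4.82,11.28) (-4.41,8.72) (-6.41,5.18)

t = z/height = 14.75/19 = 0.776316
s = 1 + (scale-1)·z/height = 1 + (2.18-1)·14.75/19 = 1.916053
θ = twist·z/height = 20°·14.75/19 = 15.5263° = 0.270985 rad
cos θ = 0.963508, sin θ = 0.267681 (intermediates below are computed at full precision and shown rounded to 5 d.p.)
v1: (-3,-1) → rotate → (-2.62284,-1.76655) → ×s → (-5.02550,-3.38480) → (-5.03,-3.38)
v2: (-2.5,-2) → rotate → (-1.87341,-2.59622) → ×s → (-3.58955,-4.97449) → (-3.59,-4.97)
v3: (0.5,-4) → rotate → (1.55248,-3.72019) → ×s → (2.97463,-7.12808) → (2.97,-7.13)
v4: (5,-4) → rotate → (5.88826,-2.51563) → ×s → (11.28222,-4.82007) → (11.28,-4.82)
v5: (5,1) → rotate → (4.54986,2.30191) → ×s → (8.71777,4.41059) → (8.72,4.41)
v6: (4,5) → rotate → (2.51563,5.88826) → ×s → (4.82007,11.28222) → (4.82,11.28)
v7: (-1,5) → rotate → (-2.30191,4.54986) → ×s → (-4.41059,8.71777) → (-4.41,8.72)
v8: (-2.5,3.5) → rotate → (-3.34565,2.70307) → ×s → (-6.41045,5.17923) → (-6.41,5.18)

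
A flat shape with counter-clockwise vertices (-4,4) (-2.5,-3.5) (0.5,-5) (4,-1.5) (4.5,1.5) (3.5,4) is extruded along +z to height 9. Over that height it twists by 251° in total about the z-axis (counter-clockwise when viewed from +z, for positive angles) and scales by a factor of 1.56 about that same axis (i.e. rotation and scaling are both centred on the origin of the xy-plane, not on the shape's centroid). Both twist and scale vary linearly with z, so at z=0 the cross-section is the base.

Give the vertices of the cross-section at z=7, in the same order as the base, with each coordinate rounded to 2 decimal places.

t = z/height = 7/9 = 0.777778
s = 1 + (scale-1)·z/height = 1 + (1.56-1)·7/9 = 1.435556
θ = twist·z/height = 251°·7/9 = 195.2222° = 3.407271 rad
cos θ = -0.964915, sin θ = -0.262563 (intermediates below are computed at full precision and shown rounded to 5 d.p.)
v1: (-4,4) → rotate → (4.90991,-2.80941) → ×s → (7.04845,-4.03306) → (7.05,-4.03)
v2: (-2.5,-3.5) → rotate → (1.49331,4.03361) → ×s → (2.14374,5.79047) → (2.14,5.79)
v3: (0.5,-5) → rotate → (-1.79527,4.69329) → ×s → (-2.57722,6.73748) → (-2.58,6.74)
v4: (4,-1.5) → rotate → (-4.25350,0.39712) → ×s → (-6.10614,0.57009) → (-6.11,0.57)
v5: (4.5,1.5) → rotate → (-3.94827,-2.62891) → ×s → (-5.66796,-3.77394) → (-5.67,-3.77)
v6: (3.5,4) → rotate → (-2.32695,-4.77863) → ×s → (-3.34046,-6.85999) → (-3.34,-6.86)

Cross-section at z=7: (7.05,-4.03) (2.14,5.79) (-2.58,6.74) (-6.11,0.57) (-5.67,-3.77) (-3.34,-6.86)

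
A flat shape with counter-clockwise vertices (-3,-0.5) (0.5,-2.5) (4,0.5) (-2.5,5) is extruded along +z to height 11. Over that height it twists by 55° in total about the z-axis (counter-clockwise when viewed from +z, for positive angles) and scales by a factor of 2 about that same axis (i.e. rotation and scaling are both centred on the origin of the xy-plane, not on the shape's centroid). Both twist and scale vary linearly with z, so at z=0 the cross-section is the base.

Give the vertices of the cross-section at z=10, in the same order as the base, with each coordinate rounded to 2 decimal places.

Cross-section at z=10: (-2.95,-5.00) (4.27,-2.34) (4.18,6.46) (-10.38,2.48)

t = z/height = 10/11 = 0.909091
s = 1 + (scale-1)·z/height = 1 + (2-1)·10/11 = 1.909091
θ = twist·z/height = 55°·10/11 = 50.0000° = 0.872665 rad
cos θ = 0.642788, sin θ = 0.766044 (intermediates below are computed at full precision and shown rounded to 5 d.p.)
v1: (-3,-0.5) → rotate → (-1.54534,-2.61953) → ×s → (-2.95020,-5.00092) → (-2.95,-5.00)
v2: (0.5,-2.5) → rotate → (2.23650,-1.22395) → ×s → (4.26969,-2.33663) → (4.27,-2.34)
v3: (4,0.5) → rotate → (2.18813,3.38557) → ×s → (4.17734,6.46336) → (4.18,6.46)
v4: (-2.5,5) → rotate → (-5.43719,1.29883) → ×s → (-10.38009,2.47958) → (-10.38,2.48)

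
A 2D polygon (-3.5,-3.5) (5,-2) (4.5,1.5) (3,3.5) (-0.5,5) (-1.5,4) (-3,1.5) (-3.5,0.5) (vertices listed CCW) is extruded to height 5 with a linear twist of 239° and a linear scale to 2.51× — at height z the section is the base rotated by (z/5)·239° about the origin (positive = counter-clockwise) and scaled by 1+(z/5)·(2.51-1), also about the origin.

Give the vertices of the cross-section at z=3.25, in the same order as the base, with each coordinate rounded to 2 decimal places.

Cross-section at z=3.25: (9.20,3.41) (-7.35,7.73) (-9.34,1.02) (-8.30,-3.82) (-3.23,-9.42) (-0.60,-8.44) (4.16,-5.18) (5.89,-3.79)

t = z/height = 3.25/5 = 0.65
s = 1 + (scale-1)·z/height = 1 + (2.51-1)·3.25/5 = 1.981500
θ = twist·z/height = 239°·3.25/5 = 155.3500° = 2.711369 rad
cos θ = -0.908872, sin θ = 0.417074 (intermediates below are computed at full precision and shown rounded to 5 d.p.)
v1: (-3.5,-3.5) → rotate → (4.64081,1.72129) → ×s → (9.19577,3.41074) → (9.20,3.41)
v2: (5,-2) → rotate → (-3.71021,3.90312) → ×s → (-7.35179,7.73402) → (-7.35,7.73)
v3: (4.5,1.5) → rotate → (-4.71554,0.51352) → ×s → (-9.34384,1.01755) → (-9.34,1.02)
v4: (3,3.5) → rotate → (-4.18638,-1.92983) → ×s → (-8.29531,-3.82396) → (-8.30,-3.82)
v5: (-0.5,5) → rotate → (-1.63093,-4.75290) → ×s → (-3.23170,-9.41787) → (-3.23,-9.42)
v6: (-1.5,4) → rotate → (-0.30499,-4.26110) → ×s → (-0.60433,-8.44337) → (-0.60,-8.44)
v7: (-3,1.5) → rotate → (2.10101,-2.61453) → ×s → (4.16314,-5.18069) → (4.16,-5.18)
v8: (-3.5,0.5) → rotate → (2.97252,-1.91420) → ×s → (5.89004,-3.79298) → (5.89,-3.79)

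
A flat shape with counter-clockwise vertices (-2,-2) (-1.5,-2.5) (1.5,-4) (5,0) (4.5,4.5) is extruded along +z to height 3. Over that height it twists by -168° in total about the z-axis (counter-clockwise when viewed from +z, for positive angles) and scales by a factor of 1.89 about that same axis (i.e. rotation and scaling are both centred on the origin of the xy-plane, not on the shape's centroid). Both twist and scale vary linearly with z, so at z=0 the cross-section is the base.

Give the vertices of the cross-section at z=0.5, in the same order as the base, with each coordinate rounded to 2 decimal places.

Cross-section at z=0.5: (-3.11,-0.95) (-2.87,-1.73) (-0.64,-4.86) (5.07,-2.70) (6.99,2.14)

t = z/height = 0.5/3 = 0.166667
s = 1 + (scale-1)·z/height = 1 + (1.89-1)·0.5/3 = 1.148333
θ = twist·z/height = -168°·0.5/3 = -28.0000° = -0.488692 rad
cos θ = 0.882948, sin θ = -0.469472 (intermediates below are computed at full precision and shown rounded to 5 d.p.)
v1: (-2,-2) → rotate → (-2.70484,-0.82695) → ×s → (-3.10606,-0.94962) → (-3.11,-0.95)
v2: (-1.5,-2.5) → rotate → (-2.49810,-1.50316) → ×s → (-2.86865,-1.72613) → (-2.87,-1.73)
v3: (1.5,-4) → rotate → (-0.55346,-4.23600) → ×s → (-0.63556,-4.86434) → (-0.64,-4.86)
v4: (5,0) → rotate → (4.41474,-2.34736) → ×s → (5.06959,-2.69555) → (5.07,-2.70)
v5: (4.5,4.5) → rotate → (6.08589,1.86064) → ×s → (6.98863,2.13664) → (6.99,2.14)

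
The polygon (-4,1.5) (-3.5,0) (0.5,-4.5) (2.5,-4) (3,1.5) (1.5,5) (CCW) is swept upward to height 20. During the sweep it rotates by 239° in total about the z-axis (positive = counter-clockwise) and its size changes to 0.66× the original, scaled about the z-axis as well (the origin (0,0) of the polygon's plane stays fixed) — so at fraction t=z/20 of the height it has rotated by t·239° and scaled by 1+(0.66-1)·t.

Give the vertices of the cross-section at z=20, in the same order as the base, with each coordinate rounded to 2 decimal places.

t = z/height = 20/20 = 1
s = 1 + (scale-1)·z/height = 1 + (0.66-1)·20/20 = 0.660000
θ = twist·z/height = 239°·20/20 = 239.0000° = 4.171337 rad
cos θ = -0.515038, sin θ = -0.857167 (intermediates below are computed at full precision and shown rounded to 5 d.p.)
v1: (-4,1.5) → rotate → (3.34590,2.65611) → ×s → (2.20830,1.75303) → (2.21,1.75)
v2: (-3.5,0) → rotate → (1.80263,3.00009) → ×s → (1.18974,1.98006) → (1.19,1.98)
v3: (0.5,-4.5) → rotate → (-4.11477,1.88909) → ×s → (-2.71575,1.24680) → (-2.72,1.25)
v4: (2.5,-4) → rotate → (-4.71626,-0.08277) → ×s → (-3.11273,-0.05463) → (-3.11,-0.05)
v5: (3,1.5) → rotate → (-0.25936,-3.34406) → ×s → (-0.17118,-2.20708) → (-0.17,-2.21)
v6: (1.5,5) → rotate → (3.51328,-3.86094) → ×s → (2.31876,-2.54822) → (2.32,-2.55)

Cross-section at z=20: (2.21,1.75) (1.19,1.98) (-2.72,1.25) (-3.11,-0.05) (-0.17,-2.21) (2.32,-2.55)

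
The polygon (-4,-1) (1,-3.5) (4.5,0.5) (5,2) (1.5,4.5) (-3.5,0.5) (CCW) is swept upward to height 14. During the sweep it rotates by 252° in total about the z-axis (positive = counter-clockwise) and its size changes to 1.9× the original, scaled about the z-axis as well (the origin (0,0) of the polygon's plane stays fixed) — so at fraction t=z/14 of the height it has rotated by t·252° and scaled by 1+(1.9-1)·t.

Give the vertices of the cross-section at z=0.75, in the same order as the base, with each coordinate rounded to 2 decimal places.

t = z/height = 0.75/14 = 0.0535714
s = 1 + (scale-1)·z/height = 1 + (1.9-1)·0.75/14 = 1.048214
θ = twist·z/height = 252°·0.75/14 = 13.5000° = 0.235619 rad
cos θ = 0.972370, sin θ = 0.233445 (intermediates below are computed at full precision and shown rounded to 5 d.p.)
v1: (-4,-1) → rotate → (-3.65603,-1.90615) → ×s → (-3.83231,-1.99806) → (-3.83,-2.00)
v2: (1,-3.5) → rotate → (1.78943,-3.16985) → ×s → (1.87570,-3.32268) → (1.88,-3.32)
v3: (4.5,0.5) → rotate → (4.25894,1.53669) → ×s → (4.46428,1.61078) → (4.46,1.61)
v4: (5,2) → rotate → (4.39496,3.11197) → ×s → (4.60686,3.26201) → (4.61,3.26)
v5: (1.5,4.5) → rotate → (0.40805,4.72583) → ×s → (0.42772,4.95369) → (0.43,4.95)
v6: (-3.5,0.5) → rotate → (-3.52002,-0.33087) → ×s → (-3.68973,-0.34683) → (-3.69,-0.35)

Cross-section at z=0.75: (-3.83,-2.00) (1.88,-3.32) (4.46,1.61) (4.61,3.26) (0.43,4.95) (-3.69,-0.35)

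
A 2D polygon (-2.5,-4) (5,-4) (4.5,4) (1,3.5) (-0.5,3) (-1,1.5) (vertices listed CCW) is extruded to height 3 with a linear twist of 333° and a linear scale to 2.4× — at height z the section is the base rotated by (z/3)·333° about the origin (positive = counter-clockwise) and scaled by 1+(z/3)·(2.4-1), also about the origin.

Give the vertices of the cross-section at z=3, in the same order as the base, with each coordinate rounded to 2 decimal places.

t = z/height = 3/3 = 1
s = 1 + (scale-1)·z/height = 1 + (2.4-1)·3/3 = 2.400000
θ = twist·z/height = 333°·3/3 = 333.0000° = 5.811946 rad
cos θ = 0.891007, sin θ = -0.453990 (intermediates below are computed at full precision and shown rounded to 5 d.p.)
v1: (-2.5,-4) → rotate → (-4.04348,-2.42905) → ×s → (-9.70435,-5.82972) → (-9.70,-5.83)
v2: (5,-4) → rotate → (2.63907,-5.83398) → ×s → (6.33377,-14.00155) → (6.33,-14.00)
v3: (4.5,4) → rotate → (5.82549,1.52107) → ×s → (13.98118,3.65057) → (13.98,3.65)
v4: (1,3.5) → rotate → (2.47997,2.66453) → ×s → (5.95194,6.39488) → (5.95,6.39)
v5: (-0.5,3) → rotate → (0.91647,2.90001) → ×s → (2.19952,6.96004) → (2.20,6.96)
v6: (-1,1.5) → rotate → (-0.21002,1.79050) → ×s → (-0.50405,4.29720) → (-0.50,4.30)

Cross-section at z=3: (-9.70,-5.83) (6.33,-14.00) (13.98,3.65) (5.95,6.39) (2.20,6.96) (-0.50,4.30)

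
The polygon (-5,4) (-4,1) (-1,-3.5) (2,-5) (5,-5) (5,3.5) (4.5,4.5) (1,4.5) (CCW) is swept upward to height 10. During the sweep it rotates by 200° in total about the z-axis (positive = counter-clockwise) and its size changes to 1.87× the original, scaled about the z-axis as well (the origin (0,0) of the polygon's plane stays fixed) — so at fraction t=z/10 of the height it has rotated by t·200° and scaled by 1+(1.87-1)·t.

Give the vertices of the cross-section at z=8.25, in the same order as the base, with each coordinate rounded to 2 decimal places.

Cross-section at z=8.25: (6.52,-8.86) (6.19,-3.44) (3.22,5.36) (-1.10,9.19) (-6.07,10.52) (-9.85,-3.58) (-9.47,-5.47) (-3.66,-7.02)

t = z/height = 8.25/10 = 0.825
s = 1 + (scale-1)·z/height = 1 + (1.87-1)·8.25/10 = 1.717750
θ = twist·z/height = 200°·8.25/10 = 165.0000° = 2.879793 rad
cos θ = -0.965926, sin θ = 0.258819 (intermediates below are computed at full precision and shown rounded to 5 d.p.)
v1: (-5,4) → rotate → (3.79435,-5.15780) → ×s → (6.51775,-8.85981) → (6.52,-8.86)
v2: (-4,1) → rotate → (3.60488,-2.00120) → ×s → (6.19229,-3.43756) → (6.19,-3.44)
v3: (-1,-3.5) → rotate → (1.87179,3.12192) → ×s → (3.21527,5.36268) → (3.22,5.36)
v4: (2,-5) → rotate → (-0.63776,5.34727) → ×s → (-1.09551,9.18527) → (-1.10,9.19)
v5: (5,-5) → rotate → (-3.53553,6.12372) → ×s → (-6.07316,10.51903) → (-6.07,10.52)
v6: (5,3.5) → rotate → (-5.73550,-2.08665) → ×s → (-9.85215,-3.58433) → (-9.85,-3.58)
v7: (4.5,4.5) → rotate → (-5.51135,-3.18198) → ×s → (-9.46712,-5.46585) → (-9.47,-5.47)
v8: (1,4.5) → rotate → (-2.13061,-4.08785) → ×s → (-3.65986,-7.02190) → (-3.66,-7.02)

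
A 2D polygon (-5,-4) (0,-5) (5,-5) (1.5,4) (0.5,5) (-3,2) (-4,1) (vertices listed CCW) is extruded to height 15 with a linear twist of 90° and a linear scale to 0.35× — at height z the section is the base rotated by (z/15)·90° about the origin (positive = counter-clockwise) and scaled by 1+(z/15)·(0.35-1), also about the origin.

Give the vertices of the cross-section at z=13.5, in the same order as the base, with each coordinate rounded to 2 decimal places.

t = z/height = 13.5/15 = 0.9
s = 1 + (scale-1)·z/height = 1 + (0.35-1)·13.5/15 = 0.415000
θ = twist·z/height = 90°·13.5/15 = 81.0000° = 1.413717 rad
cos θ = 0.156434, sin θ = 0.987688 (intermediates below are computed at full precision and shown rounded to 5 d.p.)
v1: (-5,-4) → rotate → (3.16858,-5.56418) → ×s → (1.31496,-2.30913) → (1.31,-2.31)
v2: (0,-5) → rotate → (4.93844,-0.78217) → ×s → (2.04945,-0.32460) → (2.05,-0.32)
v3: (5,-5) → rotate → (5.72061,4.15627) → ×s → (2.37405,1.72485) → (2.37,1.72)
v4: (1.5,4) → rotate → (-3.71610,2.10727) → ×s → (-1.54218,0.87452) → (-1.54,0.87)
v5: (0.5,5) → rotate → (-4.86022,1.27602) → ×s → (-2.01699,0.52955) → (-2.02,0.53)
v6: (-3,2) → rotate → (-2.44468,-2.65020) → ×s → (-1.01454,-1.09983) → (-1.01,-1.10)
v7: (-4,1) → rotate → (-1.61343,-3.79432) → ×s → (-0.66957,-1.57464) → (-0.67,-1.57)

Cross-section at z=13.5: (1.31,-2.31) (2.05,-0.32) (2.37,1.72) (-1.54,0.87) (-2.02,0.53) (-1.01,-1.10) (-0.67,-1.57)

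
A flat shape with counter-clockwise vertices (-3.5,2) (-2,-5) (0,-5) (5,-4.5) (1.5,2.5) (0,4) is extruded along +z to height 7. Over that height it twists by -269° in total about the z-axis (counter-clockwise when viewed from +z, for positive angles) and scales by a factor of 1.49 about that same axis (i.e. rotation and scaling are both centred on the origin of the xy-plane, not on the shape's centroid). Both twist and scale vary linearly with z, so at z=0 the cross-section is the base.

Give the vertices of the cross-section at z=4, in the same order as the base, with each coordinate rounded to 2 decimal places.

t = z/height = 4/7 = 0.571429
s = 1 + (scale-1)·z/height = 1 + (1.49-1)·4/7 = 1.280000
θ = twist·z/height = -269°·4/7 = -153.7143° = -2.682820 rad
cos θ = -0.896597, sin θ = -0.442848 (intermediates below are computed at full precision and shown rounded to 5 d.p.)
v1: (-3.5,2) → rotate → (4.02378,-0.24323) → ×s → (5.15044,-0.31133) → (5.15,-0.31)
v2: (-2,-5) → rotate → (-0.42104,5.36868) → ×s → (-0.53894,6.87191) → (-0.54,6.87)
v3: (0,-5) → rotate → (-2.21424,4.48298) → ×s → (-2.83422,5.73822) → (-2.83,5.74)
v4: (5,-4.5) → rotate → (-6.47580,1.82045) → ×s → (-8.28902,2.33017) → (-8.29,2.33)
v5: (1.5,2.5) → rotate → (-0.23778,-2.90576) → ×s → (-0.30435,-3.71938) → (-0.30,-3.72)
v6: (0,4) → rotate → (1.77139,-3.58639) → ×s → (2.26738,-4.59058) → (2.27,-4.59)

Cross-section at z=4: (5.15,-0.31) (-0.54,6.87) (-2.83,5.74) (-8.29,2.33) (-0.30,-3.72) (2.27,-4.59)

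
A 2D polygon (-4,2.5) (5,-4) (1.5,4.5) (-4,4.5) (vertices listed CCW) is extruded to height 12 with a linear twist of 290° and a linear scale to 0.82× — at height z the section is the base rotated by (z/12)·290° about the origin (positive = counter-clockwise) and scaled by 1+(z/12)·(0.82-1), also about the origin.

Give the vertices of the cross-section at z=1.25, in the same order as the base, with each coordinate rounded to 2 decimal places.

t = z/height = 1.25/12 = 0.104167
s = 1 + (scale-1)·z/height = 1 + (0.82-1)·1.25/12 = 0.981250
θ = twist·z/height = 290°·1.25/12 = 30.2083° = 0.527235 rad
cos θ = 0.864202, sin θ = 0.503146 (intermediates below are computed at full precision and shown rounded to 5 d.p.)
v1: (-4,2.5) → rotate → (-4.71467,0.14792) → ×s → (-4.62627,0.14515) → (-4.63,0.15)
v2: (5,-4) → rotate → (6.33359,-0.94108) → ×s → (6.21484,-0.92343) → (6.21,-0.92)
v3: (1.5,4.5) → rotate → (-0.96785,4.64363) → ×s → (-0.94971,4.55656) → (-0.95,4.56)
v4: (-4,4.5) → rotate → (-5.72096,1.87632) → ×s → (-5.61369,1.84114) → (-5.61,1.84)

Cross-section at z=1.25: (-4.63,0.15) (6.21,-0.92) (-0.95,4.56) (-5.61,1.84)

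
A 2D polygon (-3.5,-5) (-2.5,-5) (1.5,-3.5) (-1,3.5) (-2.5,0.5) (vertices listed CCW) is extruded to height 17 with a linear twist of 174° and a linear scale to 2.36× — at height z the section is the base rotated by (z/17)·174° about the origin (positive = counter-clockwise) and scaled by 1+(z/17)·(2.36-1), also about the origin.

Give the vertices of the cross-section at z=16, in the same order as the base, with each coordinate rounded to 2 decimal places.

t = z/height = 16/17 = 0.941176
s = 1 + (scale-1)·z/height = 1 + (2.36-1)·16/17 = 2.280000
θ = twist·z/height = 174°·16/17 = 163.7647° = 2.858233 rad
cos θ = -0.960122, sin θ = 0.279583 (intermediates below are computed at full precision and shown rounded to 5 d.p.)
v1: (-3.5,-5) → rotate → (4.75834,3.82207) → ×s → (10.84901,8.71432) → (10.85,8.71)
v2: (-2.5,-5) → rotate → (3.79822,4.10165) → ×s → (8.65993,9.35177) → (8.66,9.35)
v3: (1.5,-3.5) → rotate → (-0.46164,3.77980) → ×s → (-1.05255,8.61794) → (-1.05,8.62)
v4: (-1,3.5) → rotate → (-0.01842,-3.64001) → ×s → (-0.04199,-8.29922) → (-0.04,-8.30)
v5: (-2.5,0.5) → rotate → (2.26051,-1.17902) → ×s → (5.15397,-2.68816) → (5.15,-2.69)

Cross-section at z=16: (10.85,8.71) (8.66,9.35) (-1.05,8.62) (-0.04,-8.30) (5.15,-2.69)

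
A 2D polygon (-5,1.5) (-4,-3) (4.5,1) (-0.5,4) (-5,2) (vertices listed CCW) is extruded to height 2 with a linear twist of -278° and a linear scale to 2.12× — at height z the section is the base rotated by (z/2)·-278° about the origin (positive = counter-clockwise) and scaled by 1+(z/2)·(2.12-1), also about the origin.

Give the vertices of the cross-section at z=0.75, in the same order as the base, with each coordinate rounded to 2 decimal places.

Cross-section at z=0.75: (3.81,6.36) (-2.73,6.55) (-0.20,-6.54) (5.68,-0.71) (4.50,6.18)

t = z/height = 0.75/2 = 0.375
s = 1 + (scale-1)·z/height = 1 + (2.12-1)·0.75/2 = 1.420000
θ = twist·z/height = -278°·0.75/2 = -104.2500° = -1.819506 rad
cos θ = -0.246153, sin θ = -0.969231 (intermediates below are computed at full precision and shown rounded to 5 d.p.)
v1: (-5,1.5) → rotate → (2.68461,4.47692) → ×s → (3.81215,6.35723) → (3.81,6.36)
v2: (-4,-3) → rotate → (-1.92308,4.61538) → ×s → (-2.73077,6.55384) → (-2.73,6.55)
v3: (4.5,1) → rotate → (-0.13846,-4.60769) → ×s → (-0.19661,-6.54292) → (-0.20,-6.54)
v4: (-0.5,4) → rotate → (4.00000,-0.50000) → ×s → (5.68000,-0.71000) → (5.68,-0.71)
v5: (-5,2) → rotate → (3.16923,4.35385) → ×s → (4.50030,6.18246) → (4.50,6.18)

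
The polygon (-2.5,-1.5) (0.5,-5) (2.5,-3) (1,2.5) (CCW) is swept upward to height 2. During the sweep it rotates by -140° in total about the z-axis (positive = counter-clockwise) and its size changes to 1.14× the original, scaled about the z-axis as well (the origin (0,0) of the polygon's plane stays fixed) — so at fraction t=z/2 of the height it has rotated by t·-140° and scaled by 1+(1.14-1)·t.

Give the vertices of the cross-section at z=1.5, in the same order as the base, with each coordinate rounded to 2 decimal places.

Cross-section at z=1.5: (-0.89,3.10) (-5.48,0.90) (-3.92,-1.81) (2.38,-1.78)

t = z/height = 1.5/2 = 0.75
s = 1 + (scale-1)·z/height = 1 + (1.14-1)·1.5/2 = 1.105000
θ = twist·z/height = -140°·1.5/2 = -105.0000° = -1.832596 rad
cos θ = -0.258819, sin θ = -0.965926 (intermediates below are computed at full precision and shown rounded to 5 d.p.)
v1: (-2.5,-1.5) → rotate → (-0.80184,2.80304) → ×s → (-0.88603,3.09736) → (-0.89,3.10)
v2: (0.5,-5) → rotate → (-4.95904,0.81113) → ×s → (-5.47974,0.89630) → (-5.48,0.90)
v3: (2.5,-3) → rotate → (-3.54483,-1.63836) → ×s → (-3.91703,-1.81038) → (-3.92,-1.81)
v4: (1,2.5) → rotate → (2.15600,-1.61297) → ×s → (2.38238,-1.78234) → (2.38,-1.78)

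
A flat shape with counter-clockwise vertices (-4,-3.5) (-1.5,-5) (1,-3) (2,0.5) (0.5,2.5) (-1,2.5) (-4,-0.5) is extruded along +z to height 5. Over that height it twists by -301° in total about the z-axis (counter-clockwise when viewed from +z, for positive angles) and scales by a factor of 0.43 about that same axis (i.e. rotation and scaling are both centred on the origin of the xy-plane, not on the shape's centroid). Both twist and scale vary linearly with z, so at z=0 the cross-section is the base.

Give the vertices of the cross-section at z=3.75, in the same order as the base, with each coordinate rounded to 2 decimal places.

Cross-section at z=3.75: (3.03,-0.24) (2.65,1.38) (0.83,1.61) (-1.00,0.62) (-1.22,-0.79) (-0.63,-1.41) (1.80,-1.44)

t = z/height = 3.75/5 = 0.75
s = 1 + (scale-1)·z/height = 1 + (0.43-1)·3.75/5 = 0.572500
θ = twist·z/height = -301°·3.75/5 = -225.7500° = -3.940081 rad
cos θ = -0.697790, sin θ = 0.716302 (intermediates below are computed at full precision and shown rounded to 5 d.p.)
v1: (-4,-3.5) → rotate → (5.29822,-0.42294) → ×s → (3.03323,-0.24213) → (3.03,-0.24)
v2: (-1.5,-5) → rotate → (4.62820,2.41450) → ×s → (2.64964,1.38230) → (2.65,1.38)
v3: (1,-3) → rotate → (1.45112,2.80967) → ×s → (0.83076,1.60854) → (0.83,1.61)
v4: (2,0.5) → rotate → (-1.75373,1.08371) → ×s → (-1.00401,0.62042) → (-1.00,0.62)
v5: (0.5,2.5) → rotate → (-2.13965,-1.38633) → ×s → (-1.22495,-0.79367) → (-1.22,-0.79)
v6: (-1,2.5) → rotate → (-1.09296,-2.46078) → ×s → (-0.62572,-1.40880) → (-0.63,-1.41)
v7: (-4,-0.5) → rotate → (3.14931,-2.51631) → ×s → (1.80298,-1.44059) → (1.80,-1.44)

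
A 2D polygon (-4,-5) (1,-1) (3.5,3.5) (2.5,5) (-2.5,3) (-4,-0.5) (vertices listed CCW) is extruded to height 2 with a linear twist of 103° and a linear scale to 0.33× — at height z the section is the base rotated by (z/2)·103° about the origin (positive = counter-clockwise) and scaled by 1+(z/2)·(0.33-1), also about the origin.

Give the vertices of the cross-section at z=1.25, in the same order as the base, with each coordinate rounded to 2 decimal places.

t = z/height = 1.25/2 = 0.625
s = 1 + (scale-1)·z/height = 1 + (0.33-1)·1.25/2 = 0.581250
θ = twist·z/height = 103°·1.25/2 = 64.3750° = 1.123556 rad
cos θ = 0.432479, sin θ = 0.901644 (intermediates below are computed at full precision and shown rounded to 5 d.p.)
v1: (-4,-5) → rotate → (2.77830,-5.76897) → ×s → (1.61489,-3.35321) → (1.61,-3.35)
v2: (1,-1) → rotate → (1.33412,0.46916) → ×s → (0.77546,0.27270) → (0.78,0.27)
v3: (3.5,3.5) → rotate → (-1.64208,4.66943) → ×s → (-0.95446,2.71411) → (-0.95,2.71)
v4: (2.5,5) → rotate → (-3.42702,4.41651) → ×s → (-1.99196,2.56709) → (-1.99,2.57)
v5: (-2.5,3) → rotate → (-3.78613,-0.95667) → ×s → (-2.20069,-0.55607) → (-2.20,-0.56)
v6: (-4,-0.5) → rotate → (-1.27909,-3.82282) → ×s → (-0.74347,-2.22201) → (-0.74,-2.22)

Cross-section at z=1.25: (1.61,-3.35) (0.78,0.27) (-0.95,2.71) (-1.99,2.57) (-2.20,-0.56) (-0.74,-2.22)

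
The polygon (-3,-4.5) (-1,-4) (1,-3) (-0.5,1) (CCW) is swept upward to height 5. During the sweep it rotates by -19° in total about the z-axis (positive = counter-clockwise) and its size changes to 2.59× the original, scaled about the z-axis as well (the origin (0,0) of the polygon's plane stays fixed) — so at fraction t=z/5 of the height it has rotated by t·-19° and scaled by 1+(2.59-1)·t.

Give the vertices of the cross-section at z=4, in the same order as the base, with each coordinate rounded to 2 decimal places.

t = z/height = 4/5 = 0.8
s = 1 + (scale-1)·z/height = 1 + (2.59-1)·4/5 = 2.272000
θ = twist·z/height = -19°·4/5 = -15.2000° = -0.265290 rad
cos θ = 0.965016, sin θ = -0.262189 (intermediates below are computed at full precision and shown rounded to 5 d.p.)
v1: (-3,-4.5) → rotate → (-4.07490,-3.55601) → ×s → (-9.25817,-8.07925) → (-9.26,-8.08)
v2: (-1,-4) → rotate → (-2.01377,-3.59788) → ×s → (-4.57529,-8.17438) → (-4.58,-8.17)
v3: (1,-3) → rotate → (0.17845,-3.15724) → ×s → (0.40544,-7.17325) → (0.41,-7.17)
v4: (-0.5,1) → rotate → (-0.22032,1.09611) → ×s → (-0.50056,2.49036) → (-0.50,2.49)

Cross-section at z=4: (-9.26,-8.08) (-4.58,-8.17) (0.41,-7.17) (-0.50,2.49)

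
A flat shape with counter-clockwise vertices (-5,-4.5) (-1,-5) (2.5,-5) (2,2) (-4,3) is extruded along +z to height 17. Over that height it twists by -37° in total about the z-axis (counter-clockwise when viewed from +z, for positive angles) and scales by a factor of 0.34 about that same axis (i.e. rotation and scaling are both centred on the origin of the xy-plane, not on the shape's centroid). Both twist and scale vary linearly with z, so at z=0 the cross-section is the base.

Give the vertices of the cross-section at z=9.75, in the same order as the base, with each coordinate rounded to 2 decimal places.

t = z/height = 9.75/17 = 0.573529
s = 1 + (scale-1)·z/height = 1 + (0.34-1)·9.75/17 = 0.621471
θ = twist·z/height = -37°·9.75/17 = -21.2206° = -0.370369 rad
cos θ = 0.932194, sin θ = -0.361960 (intermediates below are computed at full precision and shown rounded to 5 d.p.)
v1: (-5,-4.5) → rotate → (-6.28979,-2.38507) → ×s → (-3.90892,-1.48225) → (-3.91,-1.48)
v2: (-1,-5) → rotate → (-2.74199,-4.29901) → ×s → (-1.70407,-2.67171) → (-1.70,-2.67)
v3: (2.5,-5) → rotate → (0.52069,-5.56587) → ×s → (0.32359,-3.45902) → (0.32,-3.46)
v4: (2,2) → rotate → (2.58831,1.14047) → ×s → (1.60856,0.70877) → (1.61,0.71)
v5: (-4,3) → rotate → (-2.64290,4.24442) → ×s → (-1.64248,2.63778) → (-1.64,2.64)

Cross-section at z=9.75: (-3.91,-1.48) (-1.70,-2.67) (0.32,-3.46) (1.61,0.71) (-1.64,2.64)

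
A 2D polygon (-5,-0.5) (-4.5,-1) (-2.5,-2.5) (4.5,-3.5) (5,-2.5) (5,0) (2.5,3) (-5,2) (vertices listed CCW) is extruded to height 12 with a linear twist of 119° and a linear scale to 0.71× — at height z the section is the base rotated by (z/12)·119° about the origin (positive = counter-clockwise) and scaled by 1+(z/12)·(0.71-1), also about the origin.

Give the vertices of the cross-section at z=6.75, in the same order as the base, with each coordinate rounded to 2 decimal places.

Cross-section at z=6.75: (-1.25,-4.01) (-0.71,-3.79) (1.11,-2.74) (4.17,2.32) (3.56,3.03) (1.64,3.85) (-1.49,2.91) (-3.18,-3.19)

t = z/height = 6.75/12 = 0.5625
s = 1 + (scale-1)·z/height = 1 + (0.71-1)·6.75/12 = 0.836875
θ = twist·z/height = 119°·6.75/12 = 66.9375° = 1.168280 rad
cos θ = 0.391735, sin θ = 0.920078 (intermediates below are computed at full precision and shown rounded to 5 d.p.)
v1: (-5,-0.5) → rotate → (-1.49864,-4.79626) → ×s → (-1.25417,-4.01387) → (-1.25,-4.01)
v2: (-4.5,-1) → rotate → (-0.84273,-4.53209) → ×s → (-0.70526,-3.79279) → (-0.71,-3.79)
v3: (-2.5,-2.5) → rotate → (1.32086,-3.27953) → ×s → (1.10539,-2.74456) → (1.11,-2.74)
v4: (4.5,-3.5) → rotate → (4.98308,2.76928) → ×s → (4.17022,2.31754) → (4.17,2.32)
v5: (5,-2.5) → rotate → (4.25887,3.62105) → ×s → (3.56414,3.03037) → (3.56,3.03)
v6: (5,0) → rotate → (1.95868,4.60039) → ×s → (1.63917,3.84995) → (1.64,3.85)
v7: (2.5,3) → rotate → (-1.78090,3.47540) → ×s → (-1.49039,2.90848) → (-1.49,2.91)
v8: (-5,2) → rotate → (-3.79883,-3.81692) → ×s → (-3.17915,-3.19429) → (-3.18,-3.19)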